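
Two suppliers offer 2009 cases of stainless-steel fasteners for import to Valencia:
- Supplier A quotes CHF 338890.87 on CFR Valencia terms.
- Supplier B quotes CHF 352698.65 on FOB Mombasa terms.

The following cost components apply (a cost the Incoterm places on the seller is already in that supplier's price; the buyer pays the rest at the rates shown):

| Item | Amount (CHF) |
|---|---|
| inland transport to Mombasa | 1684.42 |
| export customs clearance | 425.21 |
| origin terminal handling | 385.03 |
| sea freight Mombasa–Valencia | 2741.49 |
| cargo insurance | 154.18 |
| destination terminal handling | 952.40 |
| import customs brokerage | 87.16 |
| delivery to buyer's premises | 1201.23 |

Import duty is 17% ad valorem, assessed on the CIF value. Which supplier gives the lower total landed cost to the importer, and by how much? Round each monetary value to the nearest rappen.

Supplier A (CFR):
CIF value = CFR price + insurance = 338890.87 + 154.18 = 339045.05
Import duty = 339045.05 × 17% = 57637.66
Buyer bears (A): 154.18 + 952.40 + 87.16 + 1201.23 = 2394.97
Landed cost (A) = invoice 338890.87 + 2394.97 + duty 57637.66 = 398923.50
Supplier B (FOB):
CIF value = FOB price + freight + insurance = 352698.65 + 2741.49 + 154.18 = 355594.32
Import duty = 355594.32 × 17% = 60451.03
Buyer bears (B): 2741.49 + 154.18 + 952.40 + 87.16 + 1201.23 = 5136.46
Landed cost (B) = invoice 352698.65 + 5136.46 + duty 60451.03 = 418286.14
Difference = |398923.50 − 418286.14| = 19362.64

Supplier A is cheaper by CHF 19362.64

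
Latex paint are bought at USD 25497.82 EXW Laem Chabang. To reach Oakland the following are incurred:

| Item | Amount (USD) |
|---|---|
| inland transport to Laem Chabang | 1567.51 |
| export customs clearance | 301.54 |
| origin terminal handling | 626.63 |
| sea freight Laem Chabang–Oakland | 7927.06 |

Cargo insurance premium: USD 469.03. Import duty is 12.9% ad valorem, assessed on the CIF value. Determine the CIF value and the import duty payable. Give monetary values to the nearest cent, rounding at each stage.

CIF = EXW price + pre-shipment costs + freight + insurance
CIF = 25497.82 + 1567.51 + 301.54 + 626.63 + 7927.06 + 469.03 = 36389.59
Import duty = 36389.59 × 12.9% = 4694.26

CIF value: USD 36389.59; import duty: USD 4694.26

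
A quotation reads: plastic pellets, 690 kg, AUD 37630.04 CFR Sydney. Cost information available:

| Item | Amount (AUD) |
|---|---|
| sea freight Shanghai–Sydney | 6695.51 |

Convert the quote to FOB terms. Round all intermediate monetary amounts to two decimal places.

FOB price: AUD 30934.53

From CFR to FOB, the seller no longer bears: freight.
FOB price = 37630.04 − 6695.51 = 30934.53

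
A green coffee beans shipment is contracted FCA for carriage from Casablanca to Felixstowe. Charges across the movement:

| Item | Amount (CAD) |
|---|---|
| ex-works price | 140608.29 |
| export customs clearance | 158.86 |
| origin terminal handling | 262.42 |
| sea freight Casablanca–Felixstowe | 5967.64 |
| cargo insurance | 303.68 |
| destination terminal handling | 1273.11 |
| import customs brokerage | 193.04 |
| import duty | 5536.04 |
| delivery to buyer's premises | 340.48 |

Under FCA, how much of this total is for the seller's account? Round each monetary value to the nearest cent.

Seller's account: CAD 140767.15

FCA: the seller delivers export-cleared goods to the carrier; the buyer bears costs from that point.
Seller's account: goods 140608.29 + export clearance 158.86 = 140767.15
Buyer's account: origin terminal 262.42 + freight 5967.64 + insurance 303.68 + destination terminal 1273.11 + brokerage 193.04 + duty 5536.04 + delivery 340.48 = 13876.41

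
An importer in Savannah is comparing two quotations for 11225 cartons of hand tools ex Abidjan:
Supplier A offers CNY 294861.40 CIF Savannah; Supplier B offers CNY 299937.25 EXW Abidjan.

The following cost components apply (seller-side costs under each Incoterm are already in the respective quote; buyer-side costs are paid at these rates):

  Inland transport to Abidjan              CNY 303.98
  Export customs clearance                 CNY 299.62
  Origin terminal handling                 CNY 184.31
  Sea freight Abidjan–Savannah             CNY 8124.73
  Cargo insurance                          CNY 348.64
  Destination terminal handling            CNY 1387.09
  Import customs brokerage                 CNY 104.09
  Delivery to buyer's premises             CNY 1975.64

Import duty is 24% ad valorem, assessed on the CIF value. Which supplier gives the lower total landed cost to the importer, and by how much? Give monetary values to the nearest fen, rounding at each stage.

Supplier A is cheaper by CNY 17778.04

Supplier A (CIF):
The CIF price already equals the CIF value: 294861.40
Import duty = 294861.40 × 24% = 70766.74
Buyer bears (A): 1387.09 + 104.09 + 1975.64 = 3466.82
Landed cost (A) = invoice 294861.40 + 3466.82 + duty 70766.74 = 369094.96
Supplier B (EXW):
CIF value = EXW price + inland to port + export clearance + origin terminal + freight + insurance = 299937.25 + 303.98 + 299.62 + 184.31 + 8124.73 + 348.64 = 309198.53
Import duty = 309198.53 × 24% = 74207.65
Buyer bears (B): 303.98 + 299.62 + 184.31 + 8124.73 + 348.64 + 1387.09 + 104.09 + 1975.64 = 12728.10
Landed cost (B) = invoice 299937.25 + 12728.10 + duty 74207.65 = 386873.00
Difference = |369094.96 − 386873.00| = 17778.04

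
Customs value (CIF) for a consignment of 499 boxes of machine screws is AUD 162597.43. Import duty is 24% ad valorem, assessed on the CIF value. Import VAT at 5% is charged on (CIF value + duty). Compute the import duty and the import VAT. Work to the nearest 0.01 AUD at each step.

Import duty = 162597.43 × 24% = 39023.38
VAT base = CIF + duty = 162597.43 + 39023.38 = 201620.81
Import VAT = 201620.81 × 5% = 10081.04

Import duty: AUD 39023.38; import VAT: AUD 10081.04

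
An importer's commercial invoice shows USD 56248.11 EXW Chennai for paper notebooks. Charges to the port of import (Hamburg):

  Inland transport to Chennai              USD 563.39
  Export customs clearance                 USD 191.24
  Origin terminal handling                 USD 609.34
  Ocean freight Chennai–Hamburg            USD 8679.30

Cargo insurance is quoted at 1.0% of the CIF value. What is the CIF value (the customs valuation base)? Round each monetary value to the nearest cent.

CIF value: USD 66960.99

Let C be the CIF value. C = EXW price + pre-shipment costs + freight + 1.0% × C
C − 1.0% × C = 56248.11 + 563.39 + 191.24 + 609.34 + 8679.30
0.99 × C = 66291.38
C = 66291.38 / 0.99 = 66960.99
Insurance premium = 1.0% × 66960.99 = 669.61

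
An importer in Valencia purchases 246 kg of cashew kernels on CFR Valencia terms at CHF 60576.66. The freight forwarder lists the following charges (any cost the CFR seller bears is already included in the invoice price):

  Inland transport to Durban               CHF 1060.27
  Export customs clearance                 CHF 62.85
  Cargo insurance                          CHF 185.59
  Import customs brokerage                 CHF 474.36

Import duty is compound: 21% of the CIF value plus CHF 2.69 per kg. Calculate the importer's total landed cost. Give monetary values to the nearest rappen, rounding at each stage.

Total landed cost: CHF 74658.42

CFR: the seller pays costs through ocean freight to the destination port, but not insurance.
Already in the invoice (seller's account under CFR): inland to port, export clearance — exclude.
CIF value = CFR price + insurance = 60576.66 + 185.59 = 60762.25
Ad valorem component: 60762.25 × 21% = 12760.07
Specific component: 246 × 2.69 = 661.74
Import duty = 12760.07 + 661.74 = 13421.81
Buyer bears: insurance 185.59 + brokerage 474.36 + duty 13421.81 = 14081.76
Landed cost = invoice 60576.66 + 14081.76 = 74658.42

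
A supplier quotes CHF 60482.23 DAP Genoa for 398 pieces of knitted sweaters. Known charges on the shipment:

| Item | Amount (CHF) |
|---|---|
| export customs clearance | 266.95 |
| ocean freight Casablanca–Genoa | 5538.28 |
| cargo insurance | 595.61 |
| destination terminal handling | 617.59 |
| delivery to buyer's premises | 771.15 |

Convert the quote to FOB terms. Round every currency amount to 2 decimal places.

FOB price: CHF 52959.60

Not relevant to the conversion: export clearance — on the seller under both DAP and FOB; already in the DAP price and stays in the FOB price.
From DAP to FOB, the seller no longer bears: freight, insurance, destination terminal, delivery.
FOB price = 60482.23 − 5538.28 − 595.61 − 617.59 − 771.15 = 52959.60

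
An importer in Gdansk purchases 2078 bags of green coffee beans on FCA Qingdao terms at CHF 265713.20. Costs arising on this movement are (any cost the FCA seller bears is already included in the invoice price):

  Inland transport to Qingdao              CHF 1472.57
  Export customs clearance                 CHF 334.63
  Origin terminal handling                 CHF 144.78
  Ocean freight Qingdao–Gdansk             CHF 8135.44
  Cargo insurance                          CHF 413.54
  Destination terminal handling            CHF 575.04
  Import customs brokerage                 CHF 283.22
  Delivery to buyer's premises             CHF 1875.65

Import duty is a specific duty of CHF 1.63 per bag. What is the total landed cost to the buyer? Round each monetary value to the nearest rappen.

FCA: the seller delivers export-cleared goods to the carrier; the buyer bears costs from that point.
Already in the invoice (seller's account under FCA): inland to port, export clearance — exclude.
CIF value = FCA price + origin terminal + freight + insurance = 265713.20 + 144.78 + 8135.44 + 413.54 = 274406.96
Import duty = 2078 × 1.63 = 3387.14
Buyer bears: origin terminal 144.78 + freight 8135.44 + insurance 413.54 + destination terminal 575.04 + brokerage 283.22 + delivery 1875.65 + duty 3387.14 = 14814.81
Landed cost = invoice 265713.20 + 14814.81 = 280528.01

Total landed cost: CHF 280528.01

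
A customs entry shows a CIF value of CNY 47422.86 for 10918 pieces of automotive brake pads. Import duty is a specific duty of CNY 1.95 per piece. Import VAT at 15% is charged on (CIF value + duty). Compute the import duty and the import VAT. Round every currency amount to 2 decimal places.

Import duty: CNY 21290.10; import VAT: CNY 10306.94

Import duty = 10918 × 1.95 = 21290.10
VAT base = CIF + duty = 47422.86 + 21290.10 = 68712.96
Import VAT = 68712.96 × 15% = 10306.94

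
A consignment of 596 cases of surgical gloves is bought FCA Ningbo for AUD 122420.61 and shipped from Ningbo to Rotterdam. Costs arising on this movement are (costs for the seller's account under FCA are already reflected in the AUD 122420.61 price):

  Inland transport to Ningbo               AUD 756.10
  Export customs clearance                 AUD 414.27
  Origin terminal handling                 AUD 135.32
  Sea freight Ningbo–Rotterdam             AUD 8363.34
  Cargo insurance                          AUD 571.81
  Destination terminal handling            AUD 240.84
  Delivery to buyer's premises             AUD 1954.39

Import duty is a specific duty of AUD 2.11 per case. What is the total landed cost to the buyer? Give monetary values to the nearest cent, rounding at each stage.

FCA: the seller delivers export-cleared goods to the carrier; the buyer bears costs from that point.
Already in the invoice (seller's account under FCA): inland to port, export clearance — exclude.
CIF value = FCA price + origin terminal + freight + insurance = 122420.61 + 135.32 + 8363.34 + 571.81 = 131491.08
Import duty = 596 × 2.11 = 1257.56
Buyer bears: origin terminal 135.32 + freight 8363.34 + insurance 571.81 + destination terminal 240.84 + delivery 1954.39 + duty 1257.56 = 12523.26
Landed cost = invoice 122420.61 + 12523.26 = 134943.87

Total landed cost: AUD 134943.87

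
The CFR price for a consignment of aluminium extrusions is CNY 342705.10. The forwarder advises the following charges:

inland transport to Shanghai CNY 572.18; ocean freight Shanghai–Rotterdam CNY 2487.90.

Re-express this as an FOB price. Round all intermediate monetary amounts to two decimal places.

Not relevant to the conversion: inland to port — on the seller under both CFR and FOB; already in the CFR price and stays in the FOB price.
From CFR to FOB, the seller no longer bears: freight.
FOB price = 342705.10 − 2487.90 = 340217.20

FOB price: CNY 340217.20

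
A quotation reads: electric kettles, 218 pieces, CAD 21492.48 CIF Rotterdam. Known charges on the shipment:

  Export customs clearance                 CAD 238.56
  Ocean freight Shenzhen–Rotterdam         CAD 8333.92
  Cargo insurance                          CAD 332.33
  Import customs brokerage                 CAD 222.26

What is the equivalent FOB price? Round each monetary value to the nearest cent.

Not relevant to the conversion: export clearance — on the seller under both CIF and FOB; already in the CIF price and stays in the FOB price. brokerage — on the buyer under both terms; not part of either seller's price.
From CIF to FOB, the seller no longer bears: freight, insurance.
FOB price = 21492.48 − 8333.92 − 332.33 = 12826.23

FOB price: CAD 12826.23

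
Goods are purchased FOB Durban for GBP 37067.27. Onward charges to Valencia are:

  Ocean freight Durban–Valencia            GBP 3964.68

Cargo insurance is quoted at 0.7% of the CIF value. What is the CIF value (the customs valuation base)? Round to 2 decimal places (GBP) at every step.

CIF value: GBP 41321.20

Let C be the CIF value. C = FOB price + freight + 0.7% × C
C − 0.7% × C = 37067.27 + 3964.68
0.993 × C = 41031.95
C = 41031.95 / 0.993 = 41321.20
Insurance premium = 0.7% × 41321.20 = 289.25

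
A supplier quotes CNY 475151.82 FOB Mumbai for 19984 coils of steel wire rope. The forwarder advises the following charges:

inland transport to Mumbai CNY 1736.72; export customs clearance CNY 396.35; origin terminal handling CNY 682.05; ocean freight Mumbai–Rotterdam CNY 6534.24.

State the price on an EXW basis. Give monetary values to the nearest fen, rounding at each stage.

EXW price: CNY 472336.70

Not relevant to the conversion: freight — on the buyer under both terms; not part of either seller's price.
From FOB to EXW, the seller no longer bears: inland to port, export clearance, origin terminal.
EXW price = 475151.82 − 1736.72 − 396.35 − 682.05 = 472336.70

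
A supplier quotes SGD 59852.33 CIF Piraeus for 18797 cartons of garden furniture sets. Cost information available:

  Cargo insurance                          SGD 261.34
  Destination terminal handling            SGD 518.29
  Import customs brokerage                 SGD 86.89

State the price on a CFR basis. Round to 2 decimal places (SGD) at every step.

Not relevant to the conversion: brokerage, destination terminal — on the buyer under both terms; not part of either seller's price.
From CIF to CFR, the seller no longer bears: insurance.
CFR price = 59852.33 − 261.34 = 59590.99

CFR price: SGD 59590.99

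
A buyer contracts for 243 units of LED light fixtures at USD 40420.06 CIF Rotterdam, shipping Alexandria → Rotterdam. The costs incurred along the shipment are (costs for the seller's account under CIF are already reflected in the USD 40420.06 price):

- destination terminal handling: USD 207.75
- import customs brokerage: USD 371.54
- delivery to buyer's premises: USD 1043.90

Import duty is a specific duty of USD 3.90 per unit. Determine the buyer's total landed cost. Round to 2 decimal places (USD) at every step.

CIF: the seller pays costs through ocean freight and marine insurance to the destination port.
The CIF price already equals the CIF value: 40420.06
Import duty = 243 × 3.90 = 947.70
Buyer bears: destination terminal 207.75 + brokerage 371.54 + delivery 1043.90 + duty 947.70 = 2570.89
Landed cost = invoice 40420.06 + 2570.89 = 42990.95

Total landed cost: USD 42990.95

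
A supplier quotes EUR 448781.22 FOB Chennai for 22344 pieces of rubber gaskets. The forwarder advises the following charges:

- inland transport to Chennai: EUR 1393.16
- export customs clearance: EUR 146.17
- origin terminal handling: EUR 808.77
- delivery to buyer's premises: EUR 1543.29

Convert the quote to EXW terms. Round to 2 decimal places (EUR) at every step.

EXW price: EUR 446433.12

Not relevant to the conversion: delivery — on the buyer under both terms; not part of either seller's price.
From FOB to EXW, the seller no longer bears: inland to port, export clearance, origin terminal.
EXW price = 448781.22 − 1393.16 − 146.17 − 808.77 = 446433.12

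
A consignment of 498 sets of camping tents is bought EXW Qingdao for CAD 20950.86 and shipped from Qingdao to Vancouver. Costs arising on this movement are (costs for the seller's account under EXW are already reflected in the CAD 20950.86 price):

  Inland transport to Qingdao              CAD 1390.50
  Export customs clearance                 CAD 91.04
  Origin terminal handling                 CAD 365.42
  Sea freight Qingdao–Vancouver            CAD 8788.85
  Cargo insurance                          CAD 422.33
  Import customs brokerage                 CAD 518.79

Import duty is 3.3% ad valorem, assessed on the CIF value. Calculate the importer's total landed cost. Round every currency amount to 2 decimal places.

Total landed cost: CAD 33584.09

EXW: the seller makes goods available at their premises; the buyer bears all onward costs.
CIF value = EXW price + inland to port + export clearance + origin terminal + freight + insurance = 20950.86 + 1390.50 + 91.04 + 365.42 + 8788.85 + 422.33 = 32009.00
Import duty = 32009.00 × 3.3% = 1056.30
Buyer bears: inland to port 1390.50 + export clearance 91.04 + origin terminal 365.42 + freight 8788.85 + insurance 422.33 + brokerage 518.79 + duty 1056.30 = 12633.23
Landed cost = invoice 20950.86 + 12633.23 = 33584.09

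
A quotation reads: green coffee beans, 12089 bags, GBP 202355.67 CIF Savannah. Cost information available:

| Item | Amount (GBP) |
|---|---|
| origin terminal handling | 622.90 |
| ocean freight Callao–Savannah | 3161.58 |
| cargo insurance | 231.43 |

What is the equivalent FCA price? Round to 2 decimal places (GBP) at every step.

From CIF to FCA, the seller no longer bears: origin terminal, freight, insurance.
FCA price = 202355.67 − 622.90 − 3161.58 − 231.43 = 198339.76

FCA price: GBP 198339.76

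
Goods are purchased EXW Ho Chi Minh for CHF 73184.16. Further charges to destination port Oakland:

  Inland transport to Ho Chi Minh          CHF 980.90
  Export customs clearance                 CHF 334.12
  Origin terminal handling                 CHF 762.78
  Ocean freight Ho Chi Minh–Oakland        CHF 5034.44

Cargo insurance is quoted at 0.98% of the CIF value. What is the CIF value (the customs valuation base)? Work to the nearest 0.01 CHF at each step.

Let C be the CIF value. C = EXW price + pre-shipment costs + freight + 0.98% × C
C − 0.98% × C = 73184.16 + 980.90 + 334.12 + 762.78 + 5034.44
0.9902 × C = 80296.40
C = 80296.40 / 0.9902 = 81091.09
Insurance premium = 0.98% × 81091.09 = 794.69

CIF value: CHF 81091.09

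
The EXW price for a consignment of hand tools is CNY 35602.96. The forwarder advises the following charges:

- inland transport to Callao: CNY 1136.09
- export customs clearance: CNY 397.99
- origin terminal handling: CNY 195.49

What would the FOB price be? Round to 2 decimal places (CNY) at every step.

From EXW to FOB, the seller additionally bears: inland to port, export clearance, origin terminal.
FOB price = 35602.96 + 1136.09 + 397.99 + 195.49 = 37332.53

FOB price: CNY 37332.53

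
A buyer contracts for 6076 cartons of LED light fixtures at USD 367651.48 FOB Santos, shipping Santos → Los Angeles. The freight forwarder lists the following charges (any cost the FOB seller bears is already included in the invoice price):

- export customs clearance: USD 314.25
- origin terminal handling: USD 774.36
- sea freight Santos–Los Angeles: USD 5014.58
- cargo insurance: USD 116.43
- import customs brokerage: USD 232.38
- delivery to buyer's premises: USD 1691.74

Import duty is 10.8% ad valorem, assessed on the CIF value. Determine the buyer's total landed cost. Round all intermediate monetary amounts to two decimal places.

FOB: the seller bears costs until goods are on board at the origin port; the buyer bears freight, insurance and all costs thereafter.
Already in the invoice (seller's account under FOB): export clearance, origin terminal — exclude.
CIF value = FOB price + freight + insurance = 367651.48 + 5014.58 + 116.43 = 372782.49
Import duty = 372782.49 × 10.8% = 40260.51
Buyer bears: freight 5014.58 + insurance 116.43 + brokerage 232.38 + delivery 1691.74 + duty 40260.51 = 47315.64
Landed cost = invoice 367651.48 + 47315.64 = 414967.12

Total landed cost: USD 414967.12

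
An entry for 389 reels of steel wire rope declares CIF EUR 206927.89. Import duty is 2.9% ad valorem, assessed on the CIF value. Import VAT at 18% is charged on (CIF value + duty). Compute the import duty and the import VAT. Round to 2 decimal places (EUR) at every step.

Import duty: EUR 6000.91; import VAT: EUR 38327.18

Import duty = 206927.89 × 2.9% = 6000.91
VAT base = CIF + duty = 206927.89 + 6000.91 = 212928.80
Import VAT = 212928.80 × 18% = 38327.18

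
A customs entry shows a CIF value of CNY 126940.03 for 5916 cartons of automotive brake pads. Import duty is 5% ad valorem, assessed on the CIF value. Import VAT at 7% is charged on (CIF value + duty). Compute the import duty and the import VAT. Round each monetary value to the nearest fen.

Import duty: CNY 6347.00; import VAT: CNY 9330.09

Import duty = 126940.03 × 5% = 6347.00
VAT base = CIF + duty = 126940.03 + 6347.00 = 133287.03
Import VAT = 133287.03 × 7% = 9330.09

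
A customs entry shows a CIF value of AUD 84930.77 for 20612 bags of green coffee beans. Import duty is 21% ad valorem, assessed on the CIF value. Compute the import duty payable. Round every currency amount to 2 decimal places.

Import duty: AUD 17835.46

Import duty = 84930.77 × 21% = 17835.46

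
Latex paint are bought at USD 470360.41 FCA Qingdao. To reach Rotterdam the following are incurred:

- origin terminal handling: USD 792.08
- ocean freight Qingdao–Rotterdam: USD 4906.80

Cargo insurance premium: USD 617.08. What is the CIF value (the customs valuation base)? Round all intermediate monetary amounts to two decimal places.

CIF value: USD 476676.37

CIF = FCA price + pre-shipment costs + freight + insurance
CIF = 470360.41 + 792.08 + 4906.80 + 617.08 = 476676.37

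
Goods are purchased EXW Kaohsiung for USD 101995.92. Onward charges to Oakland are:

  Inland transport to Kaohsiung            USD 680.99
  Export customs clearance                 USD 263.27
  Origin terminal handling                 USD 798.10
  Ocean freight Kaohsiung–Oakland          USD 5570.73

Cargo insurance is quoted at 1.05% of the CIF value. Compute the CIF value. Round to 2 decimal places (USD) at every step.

CIF value: USD 110468.93

Let C be the CIF value. C = EXW price + pre-shipment costs + freight + 1.05% × C
C − 1.05% × C = 101995.92 + 680.99 + 263.27 + 798.10 + 5570.73
0.9895 × C = 109309.01
C = 109309.01 / 0.9895 = 110468.93
Insurance premium = 1.05% × 110468.93 = 1159.92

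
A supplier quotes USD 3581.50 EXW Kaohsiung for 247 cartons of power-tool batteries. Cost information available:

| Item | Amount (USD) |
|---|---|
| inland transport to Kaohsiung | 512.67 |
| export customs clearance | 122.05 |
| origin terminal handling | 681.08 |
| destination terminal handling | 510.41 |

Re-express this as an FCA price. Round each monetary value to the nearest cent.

Not relevant to the conversion: destination terminal, origin terminal — on the buyer under both terms; not part of either seller's price.
From EXW to FCA, the seller additionally bears: inland to port, export clearance.
FCA price = 3581.50 + 512.67 + 122.05 = 4216.22

FCA price: USD 4216.22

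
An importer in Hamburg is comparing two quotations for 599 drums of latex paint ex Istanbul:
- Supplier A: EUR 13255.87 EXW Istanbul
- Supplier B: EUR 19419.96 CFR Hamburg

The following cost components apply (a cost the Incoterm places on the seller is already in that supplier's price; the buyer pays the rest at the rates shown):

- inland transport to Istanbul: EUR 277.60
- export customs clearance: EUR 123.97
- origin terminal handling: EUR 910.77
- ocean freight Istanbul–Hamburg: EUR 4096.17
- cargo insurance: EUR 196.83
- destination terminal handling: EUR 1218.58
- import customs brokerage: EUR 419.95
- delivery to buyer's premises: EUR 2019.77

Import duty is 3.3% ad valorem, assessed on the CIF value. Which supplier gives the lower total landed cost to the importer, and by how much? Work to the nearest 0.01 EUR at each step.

Supplier A (EXW):
CIF value = EXW price + inland to port + export clearance + origin terminal + freight + insurance = 13255.87 + 277.60 + 123.97 + 910.77 + 4096.17 + 196.83 = 18861.21
Import duty = 18861.21 × 3.3% = 622.42
Buyer bears (A): 277.60 + 123.97 + 910.77 + 4096.17 + 196.83 + 1218.58 + 419.95 + 2019.77 = 9263.64
Landed cost (A) = invoice 13255.87 + 9263.64 + duty 622.42 = 23141.93
Supplier B (CFR):
CIF value = CFR price + insurance = 19419.96 + 196.83 = 19616.79
Import duty = 19616.79 × 3.3% = 647.35
Buyer bears (B): 196.83 + 1218.58 + 419.95 + 2019.77 = 3855.13
Landed cost (B) = invoice 19419.96 + 3855.13 + duty 647.35 = 23922.44
Difference = |23141.93 − 23922.44| = 780.51

Supplier A is cheaper by EUR 780.51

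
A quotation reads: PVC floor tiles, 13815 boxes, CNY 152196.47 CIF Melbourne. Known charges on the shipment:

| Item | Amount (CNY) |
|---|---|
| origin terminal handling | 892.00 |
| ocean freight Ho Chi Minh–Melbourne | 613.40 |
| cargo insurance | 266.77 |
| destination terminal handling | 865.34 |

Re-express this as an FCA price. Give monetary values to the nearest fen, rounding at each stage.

FCA price: CNY 150424.30

Not relevant to the conversion: destination terminal — on the buyer under both terms; not part of either seller's price.
From CIF to FCA, the seller no longer bears: origin terminal, freight, insurance.
FCA price = 152196.47 − 892.00 − 613.40 − 266.77 = 150424.30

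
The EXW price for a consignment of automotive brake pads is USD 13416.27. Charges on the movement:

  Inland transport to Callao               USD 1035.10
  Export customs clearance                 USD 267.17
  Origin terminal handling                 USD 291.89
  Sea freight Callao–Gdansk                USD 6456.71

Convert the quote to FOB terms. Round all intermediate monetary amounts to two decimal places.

Not relevant to the conversion: freight — on the buyer under both terms; not part of either seller's price.
From EXW to FOB, the seller additionally bears: inland to port, export clearance, origin terminal.
FOB price = 13416.27 + 1035.10 + 267.17 + 291.89 = 15010.43

FOB price: USD 15010.43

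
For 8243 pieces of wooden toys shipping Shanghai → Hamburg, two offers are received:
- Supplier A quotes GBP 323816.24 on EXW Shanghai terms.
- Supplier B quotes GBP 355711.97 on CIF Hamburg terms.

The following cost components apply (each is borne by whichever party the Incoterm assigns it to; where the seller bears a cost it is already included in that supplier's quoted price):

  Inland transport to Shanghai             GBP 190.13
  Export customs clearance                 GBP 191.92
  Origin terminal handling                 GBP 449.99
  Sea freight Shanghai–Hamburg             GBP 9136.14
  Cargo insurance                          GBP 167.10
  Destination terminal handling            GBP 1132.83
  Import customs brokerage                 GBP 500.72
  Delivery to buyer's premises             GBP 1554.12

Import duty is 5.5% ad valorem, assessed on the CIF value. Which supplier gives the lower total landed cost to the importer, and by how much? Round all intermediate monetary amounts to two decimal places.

Supplier A (EXW):
CIF value = EXW price + inland to port + export clearance + origin terminal + freight + insurance = 323816.24 + 190.13 + 191.92 + 449.99 + 9136.14 + 167.10 = 333951.52
Import duty = 333951.52 × 5.5% = 18367.33
Buyer bears (A): 190.13 + 191.92 + 449.99 + 9136.14 + 167.10 + 1132.83 + 500.72 + 1554.12 = 13322.95
Landed cost (A) = invoice 323816.24 + 13322.95 + duty 18367.33 = 355506.52
Supplier B (CIF):
The CIF price already equals the CIF value: 355711.97
Import duty = 355711.97 × 5.5% = 19564.16
Buyer bears (B): 1132.83 + 500.72 + 1554.12 = 3187.67
Landed cost (B) = invoice 355711.97 + 3187.67 + duty 19564.16 = 378463.80
Difference = |355506.52 − 378463.80| = 22957.28

Supplier A is cheaper by GBP 22957.28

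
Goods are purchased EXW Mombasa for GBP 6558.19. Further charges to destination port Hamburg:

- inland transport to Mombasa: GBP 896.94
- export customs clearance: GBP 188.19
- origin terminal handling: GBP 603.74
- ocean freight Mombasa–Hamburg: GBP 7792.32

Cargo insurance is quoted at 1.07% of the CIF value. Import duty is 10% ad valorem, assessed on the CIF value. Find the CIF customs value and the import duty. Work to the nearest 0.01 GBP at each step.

Let C be the CIF value. C = EXW price + pre-shipment costs + freight + 1.07% × C
C − 1.07% × C = 6558.19 + 896.94 + 188.19 + 603.74 + 7792.32
0.9893 × C = 16039.38
C = 16039.38 / 0.9893 = 16212.86
Insurance premium = 1.07% × 16212.86 = 173.48
Import duty = 16212.86 × 10% = 1621.29

CIF value: GBP 16212.86; import duty: GBP 1621.29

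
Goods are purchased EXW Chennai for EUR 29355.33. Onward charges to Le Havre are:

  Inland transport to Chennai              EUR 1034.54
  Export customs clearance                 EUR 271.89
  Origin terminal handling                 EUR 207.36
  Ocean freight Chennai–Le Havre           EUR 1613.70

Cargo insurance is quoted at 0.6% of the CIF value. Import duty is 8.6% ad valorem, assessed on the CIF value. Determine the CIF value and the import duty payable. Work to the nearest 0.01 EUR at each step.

CIF value: EUR 32678.89; import duty: EUR 2810.38

Let C be the CIF value. C = EXW price + pre-shipment costs + freight + 0.6% × C
C − 0.6% × C = 29355.33 + 1034.54 + 271.89 + 207.36 + 1613.70
0.994 × C = 32482.82
C = 32482.82 / 0.994 = 32678.89
Insurance premium = 0.6% × 32678.89 = 196.07
Import duty = 32678.89 × 8.6% = 2810.38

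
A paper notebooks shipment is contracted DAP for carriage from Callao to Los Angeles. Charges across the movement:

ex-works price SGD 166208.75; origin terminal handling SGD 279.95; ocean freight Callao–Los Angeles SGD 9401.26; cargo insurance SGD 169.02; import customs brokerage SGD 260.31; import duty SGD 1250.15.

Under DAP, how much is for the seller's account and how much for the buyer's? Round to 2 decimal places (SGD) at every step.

DAP: the seller bears all costs to the named destination except import duty and clearance.
Seller's account: goods 166208.75 + origin terminal 279.95 + freight 9401.26 + insurance 169.02 = 176058.98
Buyer's account: brokerage 260.31 + duty 1250.15 = 1510.46

Seller: SGD 176058.98; buyer: SGD 1510.46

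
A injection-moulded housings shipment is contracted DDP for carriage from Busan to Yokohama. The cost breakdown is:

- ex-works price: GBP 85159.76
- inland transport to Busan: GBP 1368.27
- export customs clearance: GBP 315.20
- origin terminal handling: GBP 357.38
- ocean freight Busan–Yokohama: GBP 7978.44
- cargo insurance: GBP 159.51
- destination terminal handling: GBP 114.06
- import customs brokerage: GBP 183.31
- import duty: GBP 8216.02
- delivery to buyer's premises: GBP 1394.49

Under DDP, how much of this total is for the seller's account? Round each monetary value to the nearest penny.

Seller's account: GBP 105246.44

DDP: the seller bears all costs including import duty.
Seller's account: goods 85159.76 + inland to port 1368.27 + export clearance 315.20 + origin terminal 357.38 + freight 7978.44 + insurance 159.51 + destination terminal 114.06 + brokerage 183.31 + duty 8216.02 + delivery 1394.49 = 105246.44
Buyer's account: 0.00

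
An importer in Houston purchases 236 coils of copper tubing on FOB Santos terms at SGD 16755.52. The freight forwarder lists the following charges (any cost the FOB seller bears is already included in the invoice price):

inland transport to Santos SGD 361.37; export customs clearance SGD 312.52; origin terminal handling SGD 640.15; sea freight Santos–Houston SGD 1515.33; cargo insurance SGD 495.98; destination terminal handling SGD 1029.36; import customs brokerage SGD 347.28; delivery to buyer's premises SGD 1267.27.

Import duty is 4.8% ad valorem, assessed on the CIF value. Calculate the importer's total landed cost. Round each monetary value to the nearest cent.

Total landed cost: SGD 22311.55

FOB: the seller bears costs until goods are on board at the origin port; the buyer bears freight, insurance and all costs thereafter.
Already in the invoice (seller's account under FOB): inland to port, export clearance, origin terminal — exclude.
CIF value = FOB price + freight + insurance = 16755.52 + 1515.33 + 495.98 = 18766.83
Import duty = 18766.83 × 4.8% = 900.81
Buyer bears: freight 1515.33 + insurance 495.98 + destination terminal 1029.36 + brokerage 347.28 + delivery 1267.27 + duty 900.81 = 5556.03
Landed cost = invoice 16755.52 + 5556.03 = 22311.55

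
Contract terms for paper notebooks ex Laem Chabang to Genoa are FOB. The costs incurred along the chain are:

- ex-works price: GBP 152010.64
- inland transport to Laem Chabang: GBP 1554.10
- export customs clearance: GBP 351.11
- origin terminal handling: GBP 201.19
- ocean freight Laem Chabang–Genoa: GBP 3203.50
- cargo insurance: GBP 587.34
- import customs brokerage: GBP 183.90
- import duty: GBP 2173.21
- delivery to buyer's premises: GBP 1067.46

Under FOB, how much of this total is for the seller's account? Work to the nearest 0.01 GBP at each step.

FOB: the seller bears costs until goods are on board at the origin port; the buyer bears freight, insurance and all costs thereafter.
Seller's account: goods 152010.64 + inland to port 1554.10 + export clearance 351.11 + origin terminal 201.19 = 154117.04
Buyer's account: freight 3203.50 + insurance 587.34 + brokerage 183.90 + duty 2173.21 + delivery 1067.46 = 7215.41

Seller's account: GBP 154117.04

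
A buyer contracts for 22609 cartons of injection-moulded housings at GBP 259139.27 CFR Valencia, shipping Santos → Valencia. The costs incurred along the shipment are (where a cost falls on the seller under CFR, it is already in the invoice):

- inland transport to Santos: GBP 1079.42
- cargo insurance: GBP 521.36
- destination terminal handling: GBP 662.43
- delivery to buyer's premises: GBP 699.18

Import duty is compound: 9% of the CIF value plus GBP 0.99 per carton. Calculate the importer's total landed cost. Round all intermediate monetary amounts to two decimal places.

CFR: the seller pays costs through ocean freight to the destination port, but not insurance.
Already in the invoice (seller's account under CFR): inland to port — exclude.
CIF value = CFR price + insurance = 259139.27 + 521.36 = 259660.63
Ad valorem component: 259660.63 × 9% = 23369.46
Specific component: 22609 × 0.99 = 22382.91
Import duty = 23369.46 + 22382.91 = 45752.37
Buyer bears: insurance 521.36 + destination terminal 662.43 + delivery 699.18 + duty 45752.37 = 47635.34
Landed cost = invoice 259139.27 + 47635.34 = 306774.61

Total landed cost: GBP 306774.61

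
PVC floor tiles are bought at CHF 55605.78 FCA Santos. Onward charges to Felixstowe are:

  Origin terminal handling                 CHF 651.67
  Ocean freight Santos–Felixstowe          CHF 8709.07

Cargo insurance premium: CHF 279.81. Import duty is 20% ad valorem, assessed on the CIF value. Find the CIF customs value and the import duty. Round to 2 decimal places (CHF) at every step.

CIF = FCA price + pre-shipment costs + freight + insurance
CIF = 55605.78 + 651.67 + 8709.07 + 279.81 = 65246.33
Import duty = 65246.33 × 20% = 13049.27

CIF value: CHF 65246.33; import duty: CHF 13049.27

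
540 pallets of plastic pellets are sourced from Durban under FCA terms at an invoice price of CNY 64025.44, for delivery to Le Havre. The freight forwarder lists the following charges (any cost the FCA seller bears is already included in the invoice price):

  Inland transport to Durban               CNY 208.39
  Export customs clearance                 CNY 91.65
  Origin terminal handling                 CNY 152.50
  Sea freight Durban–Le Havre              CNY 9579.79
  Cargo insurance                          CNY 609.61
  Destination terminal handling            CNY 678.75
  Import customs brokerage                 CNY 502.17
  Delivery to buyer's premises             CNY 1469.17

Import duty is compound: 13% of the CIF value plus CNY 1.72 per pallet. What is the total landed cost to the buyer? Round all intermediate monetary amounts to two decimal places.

Total landed cost: CNY 87613.98

FCA: the seller delivers export-cleared goods to the carrier; the buyer bears costs from that point.
Already in the invoice (seller's account under FCA): inland to port, export clearance — exclude.
CIF value = FCA price + origin terminal + freight + insurance = 64025.44 + 152.50 + 9579.79 + 609.61 = 74367.34
Ad valorem component: 74367.34 × 13% = 9667.75
Specific component: 540 × 1.72 = 928.80
Import duty = 9667.75 + 928.80 = 10596.55
Buyer bears: origin terminal 152.50 + freight 9579.79 + insurance 609.61 + destination terminal 678.75 + brokerage 502.17 + delivery 1469.17 + duty 10596.55 = 23588.54
Landed cost = invoice 64025.44 + 23588.54 = 87613.98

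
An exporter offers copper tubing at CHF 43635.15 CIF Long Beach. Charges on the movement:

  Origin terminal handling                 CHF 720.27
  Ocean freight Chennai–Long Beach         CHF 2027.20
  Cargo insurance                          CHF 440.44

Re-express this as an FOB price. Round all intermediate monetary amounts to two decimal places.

FOB price: CHF 41167.51

Not relevant to the conversion: origin terminal — on the seller under both CIF and FOB; already in the CIF price and stays in the FOB price.
From CIF to FOB, the seller no longer bears: freight, insurance.
FOB price = 43635.15 − 2027.20 − 440.44 = 41167.51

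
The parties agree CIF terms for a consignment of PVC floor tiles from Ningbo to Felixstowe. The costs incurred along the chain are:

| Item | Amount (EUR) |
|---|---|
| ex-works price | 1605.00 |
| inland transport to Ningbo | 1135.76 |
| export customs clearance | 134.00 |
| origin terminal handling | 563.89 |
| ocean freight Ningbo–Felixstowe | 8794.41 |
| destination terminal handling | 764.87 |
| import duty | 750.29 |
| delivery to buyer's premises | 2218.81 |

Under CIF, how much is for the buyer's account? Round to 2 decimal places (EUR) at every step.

CIF: the seller pays costs through ocean freight and marine insurance to the destination port.
Seller's account: goods 1605.00 + inland to port 1135.76 + export clearance 134.00 + origin terminal 563.89 + freight 8794.41 = 12233.06
Buyer's account: destination terminal 764.87 + duty 750.29 + delivery 2218.81 = 3733.97

Buyer's account: EUR 3733.97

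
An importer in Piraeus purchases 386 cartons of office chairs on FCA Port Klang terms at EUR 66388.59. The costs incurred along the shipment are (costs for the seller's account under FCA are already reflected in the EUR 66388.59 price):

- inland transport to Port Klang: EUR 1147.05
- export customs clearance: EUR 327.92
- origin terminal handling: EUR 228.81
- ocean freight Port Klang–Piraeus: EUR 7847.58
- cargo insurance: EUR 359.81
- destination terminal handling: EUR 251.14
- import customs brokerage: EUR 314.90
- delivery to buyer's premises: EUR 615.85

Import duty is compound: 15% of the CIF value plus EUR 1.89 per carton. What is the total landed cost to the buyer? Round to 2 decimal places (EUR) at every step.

Total landed cost: EUR 87959.94

FCA: the seller delivers export-cleared goods to the carrier; the buyer bears costs from that point.
Already in the invoice (seller's account under FCA): inland to port, export clearance — exclude.
CIF value = FCA price + origin terminal + freight + insurance = 66388.59 + 228.81 + 7847.58 + 359.81 = 74824.79
Ad valorem component: 74824.79 × 15% = 11223.72
Specific component: 386 × 1.89 = 729.54
Import duty = 11223.72 + 729.54 = 11953.26
Buyer bears: origin terminal 228.81 + freight 7847.58 + insurance 359.81 + destination terminal 251.14 + brokerage 314.90 + delivery 615.85 + duty 11953.26 = 21571.35
Landed cost = invoice 66388.59 + 21571.35 = 87959.94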